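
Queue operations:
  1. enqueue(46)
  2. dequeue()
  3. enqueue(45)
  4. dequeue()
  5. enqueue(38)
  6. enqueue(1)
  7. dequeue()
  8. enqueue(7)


enqueue(46) -> [46]
dequeue()->46, []
enqueue(45) -> [45]
dequeue()->45, []
enqueue(38) -> [38]
enqueue(1) -> [38, 1]
dequeue()->38, [1]
enqueue(7) -> [1, 7]

Final queue: [1, 7]


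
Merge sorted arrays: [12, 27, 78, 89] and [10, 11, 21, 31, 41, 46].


Take 10 from B
Take 11 from B
Take 12 from A
Take 21 from B
Take 27 from A
Take 31 from B
Take 41 from B
Take 46 from B

Merged: [10, 11, 12, 21, 27, 31, 41, 46, 78, 89]


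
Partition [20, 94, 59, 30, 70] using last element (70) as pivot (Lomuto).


Pivot: 70
  20 <= 70: advance i (no swap)
  59 <= 70: swap -> [20, 59, 94, 30, 70]
  30 <= 70: swap -> [20, 59, 30, 94, 70]
Place pivot at 3: [20, 59, 30, 70, 94]

Partitioned: [20, 59, 30, 70, 94]


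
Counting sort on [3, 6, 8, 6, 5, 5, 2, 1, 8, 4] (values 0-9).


Input: [3, 6, 8, 6, 5, 5, 2, 1, 8, 4]
Counts: [0, 1, 1, 1, 1, 2, 2, 0, 2, 0]

Sorted: [1, 2, 3, 4, 5, 5, 6, 6, 8, 8]


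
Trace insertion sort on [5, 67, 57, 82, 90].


Initial: [5, 67, 57, 82, 90]
Insert 67: [5, 67, 57, 82, 90]
Insert 57: [5, 57, 67, 82, 90]
Insert 82: [5, 57, 67, 82, 90]
Insert 90: [5, 57, 67, 82, 90]

Sorted: [5, 57, 67, 82, 90]


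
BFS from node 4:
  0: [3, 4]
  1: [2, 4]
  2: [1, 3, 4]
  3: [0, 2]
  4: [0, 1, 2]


Visit 4, enqueue [0, 1, 2]
Visit 0, enqueue [3]
Visit 1, enqueue []
Visit 2, enqueue []
Visit 3, enqueue []

BFS order: [4, 0, 1, 2, 3]


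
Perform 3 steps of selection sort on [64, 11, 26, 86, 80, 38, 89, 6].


Initial: [64, 11, 26, 86, 80, 38, 89, 6]
Step 1: min=6 at 7
  Swap: [6, 11, 26, 86, 80, 38, 89, 64]
Step 2: min=11 at 1
  Swap: [6, 11, 26, 86, 80, 38, 89, 64]
Step 3: min=26 at 2
  Swap: [6, 11, 26, 86, 80, 38, 89, 64]

After 3 steps: [6, 11, 26, 86, 80, 38, 89, 64]


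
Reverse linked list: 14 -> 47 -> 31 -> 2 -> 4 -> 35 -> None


Step 1: curr=14, set curr.next=prev(None) | reversed so far: 14
Step 2: curr=47, set curr.next=prev(14) | reversed so far: 47 -> 14
Step 3: curr=31, set curr.next=prev(47) | reversed so far: 31 -> 47 -> 14
Step 4: curr=2, set curr.next=prev(31) | reversed so far: 2 -> 31 -> 47 -> 14
Step 5: curr=4, set curr.next=prev(2) | reversed so far: 4 -> 2 -> 31 -> 47 -> 14
Step 6: curr=35, set curr.next=prev(4) | reversed so far: 35 -> 4 -> 2 -> 31 -> 47 -> 14

35 -> 4 -> 2 -> 31 -> 47 -> 14 -> None


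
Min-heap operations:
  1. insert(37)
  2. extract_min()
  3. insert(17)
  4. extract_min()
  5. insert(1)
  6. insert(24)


insert(37) -> [37]
extract_min()->37, []
insert(17) -> [17]
extract_min()->17, []
insert(1) -> [1]
insert(24) -> [1, 24]

Final heap: [1, 24]


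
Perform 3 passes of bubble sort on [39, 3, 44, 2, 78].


Initial: [39, 3, 44, 2, 78]
Pass 1: [3, 39, 2, 44, 78] (2 swaps)
Pass 2: [3, 2, 39, 44, 78] (1 swaps)
Pass 3: [2, 3, 39, 44, 78] (1 swaps)

After 3 passes: [2, 3, 39, 44, 78]


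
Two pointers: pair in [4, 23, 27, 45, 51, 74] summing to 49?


lo=0(4)+hi=5(74)=78
lo=0(4)+hi=4(51)=55
lo=0(4)+hi=3(45)=49

Yes: 4+45=49


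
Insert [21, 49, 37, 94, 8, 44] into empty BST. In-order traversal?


Insert 21: root
Insert 49: R from 21
Insert 37: R from 21 -> L from 49
Insert 94: R from 21 -> R from 49
Insert 8: L from 21
Insert 44: R from 21 -> L from 49 -> R from 37

In-order: [8, 21, 37, 44, 49, 94]


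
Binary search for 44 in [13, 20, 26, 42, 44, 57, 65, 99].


Step 1: lo=0, hi=7, mid=3, val=42
Step 2: lo=4, hi=7, mid=5, val=57
Step 3: lo=4, hi=4, mid=4, val=44

Found at index 4


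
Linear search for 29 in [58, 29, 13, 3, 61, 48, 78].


i=0: 58!=29
i=1: 29==29 found!

Found at 1, 2 comps


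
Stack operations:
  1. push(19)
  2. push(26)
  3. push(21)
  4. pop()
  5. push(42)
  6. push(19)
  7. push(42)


push(19) -> [19]
push(26) -> [19, 26]
push(21) -> [19, 26, 21]
pop()->21, [19, 26]
push(42) -> [19, 26, 42]
push(19) -> [19, 26, 42, 19]
push(42) -> [19, 26, 42, 19, 42]

Final stack: [19, 26, 42, 19, 42]


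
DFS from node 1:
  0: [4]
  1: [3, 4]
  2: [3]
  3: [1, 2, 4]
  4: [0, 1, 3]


Visit 1, push [4, 3]
Visit 3, push [4, 2]
Visit 2, push []
Visit 4, push [0]
Visit 0, push []

DFS order: [1, 3, 2, 4, 0]


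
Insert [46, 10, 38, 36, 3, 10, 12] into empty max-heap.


Insert 46: [46]
Insert 10: [46, 10]
Insert 38: [46, 10, 38]
Insert 36: [46, 36, 38, 10]
Insert 3: [46, 36, 38, 10, 3]
Insert 10: [46, 36, 38, 10, 3, 10]
Insert 12: [46, 36, 38, 10, 3, 10, 12]

Final heap: [46, 36, 38, 10, 3, 10, 12]


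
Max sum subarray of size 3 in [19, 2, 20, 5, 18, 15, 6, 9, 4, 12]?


[0:3]: 41
[1:4]: 27
[2:5]: 43
[3:6]: 38
[4:7]: 39
[5:8]: 30
[6:9]: 19
[7:10]: 25

Max: 43 at [2:5]


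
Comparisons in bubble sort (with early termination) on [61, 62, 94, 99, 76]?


Algorithm: bubble sort (with early termination)
Input: [61, 62, 94, 99, 76]
Sorted: [61, 62, 76, 94, 99]

9


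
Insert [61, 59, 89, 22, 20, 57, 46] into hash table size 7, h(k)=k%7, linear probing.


Insert 61: h=5 -> slot 5
Insert 59: h=3 -> slot 3
Insert 89: h=5, 1 probes -> slot 6
Insert 22: h=1 -> slot 1
Insert 20: h=6, 1 probes -> slot 0
Insert 57: h=1, 1 probes -> slot 2
Insert 46: h=4 -> slot 4

Table: [20, 22, 57, 59, 46, 61, 89]


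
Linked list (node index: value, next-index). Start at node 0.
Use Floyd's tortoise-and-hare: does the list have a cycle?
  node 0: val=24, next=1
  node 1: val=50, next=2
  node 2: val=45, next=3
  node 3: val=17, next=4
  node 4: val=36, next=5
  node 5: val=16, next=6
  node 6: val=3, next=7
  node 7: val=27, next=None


Floyd's tortoise (slow, +1) and hare (fast, +2):
  init: slow=0, fast=0
  step 1: slow=1, fast=2
  step 2: slow=2, fast=4
  step 3: slow=3, fast=6
  step 4: fast 6->7->None, no cycle

Cycle: no


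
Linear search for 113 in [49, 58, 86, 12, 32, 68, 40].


i=0: 49!=113
i=1: 58!=113
i=2: 86!=113
i=3: 12!=113
i=4: 32!=113
i=5: 68!=113
i=6: 40!=113

Not found, 7 comps


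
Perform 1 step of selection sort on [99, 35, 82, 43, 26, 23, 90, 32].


Initial: [99, 35, 82, 43, 26, 23, 90, 32]
Step 1: min=23 at 5
  Swap: [23, 35, 82, 43, 26, 99, 90, 32]

After 1 step: [23, 35, 82, 43, 26, 99, 90, 32]


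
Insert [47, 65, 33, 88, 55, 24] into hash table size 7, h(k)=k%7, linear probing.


Insert 47: h=5 -> slot 5
Insert 65: h=2 -> slot 2
Insert 33: h=5, 1 probes -> slot 6
Insert 88: h=4 -> slot 4
Insert 55: h=6, 1 probes -> slot 0
Insert 24: h=3 -> slot 3

Table: [55, None, 65, 24, 88, 47, 33]


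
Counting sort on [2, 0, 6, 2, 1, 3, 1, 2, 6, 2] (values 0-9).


Input: [2, 0, 6, 2, 1, 3, 1, 2, 6, 2]
Counts: [1, 2, 4, 1, 0, 0, 2, 0, 0, 0]

Sorted: [0, 1, 1, 2, 2, 2, 2, 3, 6, 6]


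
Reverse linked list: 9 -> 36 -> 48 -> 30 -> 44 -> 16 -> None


Step 1: curr=9, set curr.next=prev(None) | reversed so far: 9
Step 2: curr=36, set curr.next=prev(9) | reversed so far: 36 -> 9
Step 3: curr=48, set curr.next=prev(36) | reversed so far: 48 -> 36 -> 9
Step 4: curr=30, set curr.next=prev(48) | reversed so far: 30 -> 48 -> 36 -> 9
Step 5: curr=44, set curr.next=prev(30) | reversed so far: 44 -> 30 -> 48 -> 36 -> 9
Step 6: curr=16, set curr.next=prev(44) | reversed so far: 16 -> 44 -> 30 -> 48 -> 36 -> 9

16 -> 44 -> 30 -> 48 -> 36 -> 9 -> None


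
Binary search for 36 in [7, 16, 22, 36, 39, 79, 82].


Step 1: lo=0, hi=6, mid=3, val=36

Found at index 3


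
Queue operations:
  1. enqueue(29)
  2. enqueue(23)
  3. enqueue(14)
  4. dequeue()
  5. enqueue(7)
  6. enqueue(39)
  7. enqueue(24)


enqueue(29) -> [29]
enqueue(23) -> [29, 23]
enqueue(14) -> [29, 23, 14]
dequeue()->29, [23, 14]
enqueue(7) -> [23, 14, 7]
enqueue(39) -> [23, 14, 7, 39]
enqueue(24) -> [23, 14, 7, 39, 24]

Final queue: [23, 14, 7, 39, 24]


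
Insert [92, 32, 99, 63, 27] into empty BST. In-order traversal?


Insert 92: root
Insert 32: L from 92
Insert 99: R from 92
Insert 63: L from 92 -> R from 32
Insert 27: L from 92 -> L from 32

In-order: [27, 32, 63, 92, 99]


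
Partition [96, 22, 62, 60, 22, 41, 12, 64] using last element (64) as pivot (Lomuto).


Pivot: 64
  22 <= 64: swap -> [22, 96, 62, 60, 22, 41, 12, 64]
  62 <= 64: swap -> [22, 62, 96, 60, 22, 41, 12, 64]
  60 <= 64: swap -> [22, 62, 60, 96, 22, 41, 12, 64]
  22 <= 64: swap -> [22, 62, 60, 22, 96, 41, 12, 64]
  41 <= 64: swap -> [22, 62, 60, 22, 41, 96, 12, 64]
  12 <= 64: swap -> [22, 62, 60, 22, 41, 12, 96, 64]
Place pivot at 6: [22, 62, 60, 22, 41, 12, 64, 96]

Partitioned: [22, 62, 60, 22, 41, 12, 64, 96]


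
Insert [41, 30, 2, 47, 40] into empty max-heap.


Insert 41: [41]
Insert 30: [41, 30]
Insert 2: [41, 30, 2]
Insert 47: [47, 41, 2, 30]
Insert 40: [47, 41, 2, 30, 40]

Final heap: [47, 41, 2, 30, 40]


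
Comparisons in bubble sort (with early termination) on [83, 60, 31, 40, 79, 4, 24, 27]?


Algorithm: bubble sort (with early termination)
Input: [83, 60, 31, 40, 79, 4, 24, 27]
Sorted: [4, 24, 27, 31, 40, 60, 79, 83]

27


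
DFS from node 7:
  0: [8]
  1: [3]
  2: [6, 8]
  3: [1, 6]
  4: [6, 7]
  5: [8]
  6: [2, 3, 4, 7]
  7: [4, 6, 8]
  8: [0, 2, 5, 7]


Visit 7, push [8, 6, 4]
Visit 4, push [6]
Visit 6, push [3, 2]
Visit 2, push [8]
Visit 8, push [5, 0]
Visit 0, push []
Visit 5, push []
Visit 3, push [1]
Visit 1, push []

DFS order: [7, 4, 6, 2, 8, 0, 5, 3, 1]


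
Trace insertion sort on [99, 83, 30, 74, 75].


Initial: [99, 83, 30, 74, 75]
Insert 83: [83, 99, 30, 74, 75]
Insert 30: [30, 83, 99, 74, 75]
Insert 74: [30, 74, 83, 99, 75]
Insert 75: [30, 74, 75, 83, 99]

Sorted: [30, 74, 75, 83, 99]


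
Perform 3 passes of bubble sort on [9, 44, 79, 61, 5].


Initial: [9, 44, 79, 61, 5]
Pass 1: [9, 44, 61, 5, 79] (2 swaps)
Pass 2: [9, 44, 5, 61, 79] (1 swaps)
Pass 3: [9, 5, 44, 61, 79] (1 swaps)

After 3 passes: [9, 5, 44, 61, 79]


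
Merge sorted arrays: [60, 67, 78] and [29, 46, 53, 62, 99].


Take 29 from B
Take 46 from B
Take 53 from B
Take 60 from A
Take 62 from B
Take 67 from A
Take 78 from A

Merged: [29, 46, 53, 60, 62, 67, 78, 99]


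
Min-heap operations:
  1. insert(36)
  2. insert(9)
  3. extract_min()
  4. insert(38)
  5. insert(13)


insert(36) -> [36]
insert(9) -> [9, 36]
extract_min()->9, [36]
insert(38) -> [36, 38]
insert(13) -> [13, 38, 36]

Final heap: [13, 38, 36]


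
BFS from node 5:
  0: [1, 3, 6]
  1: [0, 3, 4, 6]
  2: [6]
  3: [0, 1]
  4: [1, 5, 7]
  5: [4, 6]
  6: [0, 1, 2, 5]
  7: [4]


Visit 5, enqueue [4, 6]
Visit 4, enqueue [1, 7]
Visit 6, enqueue [0, 2]
Visit 1, enqueue [3]
Visit 7, enqueue []
Visit 0, enqueue []
Visit 2, enqueue []
Visit 3, enqueue []

BFS order: [5, 4, 6, 1, 7, 0, 2, 3]


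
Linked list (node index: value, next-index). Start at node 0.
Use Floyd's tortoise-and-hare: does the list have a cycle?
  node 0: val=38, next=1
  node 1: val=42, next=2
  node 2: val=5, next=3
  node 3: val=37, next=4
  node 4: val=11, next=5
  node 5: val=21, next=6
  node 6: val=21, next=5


Floyd's tortoise (slow, +1) and hare (fast, +2):
  init: slow=0, fast=0
  step 1: slow=1, fast=2
  step 2: slow=2, fast=4
  step 3: slow=3, fast=6
  step 4: slow=4, fast=6
  step 5: slow=5, fast=6
  step 6: slow=6, fast=6
  slow == fast at node 6: cycle detected

Cycle: yes


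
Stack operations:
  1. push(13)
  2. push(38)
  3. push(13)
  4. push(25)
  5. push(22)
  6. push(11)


push(13) -> [13]
push(38) -> [13, 38]
push(13) -> [13, 38, 13]
push(25) -> [13, 38, 13, 25]
push(22) -> [13, 38, 13, 25, 22]
push(11) -> [13, 38, 13, 25, 22, 11]

Final stack: [13, 38, 13, 25, 22, 11]


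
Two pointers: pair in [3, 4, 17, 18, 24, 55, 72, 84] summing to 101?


lo=0(3)+hi=7(84)=87
lo=1(4)+hi=7(84)=88
lo=2(17)+hi=7(84)=101

Yes: 17+84=101


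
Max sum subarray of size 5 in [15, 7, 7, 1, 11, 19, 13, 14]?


[0:5]: 41
[1:6]: 45
[2:7]: 51
[3:8]: 58

Max: 58 at [3:8]


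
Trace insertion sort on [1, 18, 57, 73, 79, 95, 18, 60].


Initial: [1, 18, 57, 73, 79, 95, 18, 60]
Insert 18: [1, 18, 57, 73, 79, 95, 18, 60]
Insert 57: [1, 18, 57, 73, 79, 95, 18, 60]
Insert 73: [1, 18, 57, 73, 79, 95, 18, 60]
Insert 79: [1, 18, 57, 73, 79, 95, 18, 60]
Insert 95: [1, 18, 57, 73, 79, 95, 18, 60]
Insert 18: [1, 18, 18, 57, 73, 79, 95, 60]
Insert 60: [1, 18, 18, 57, 60, 73, 79, 95]

Sorted: [1, 18, 18, 57, 60, 73, 79, 95]


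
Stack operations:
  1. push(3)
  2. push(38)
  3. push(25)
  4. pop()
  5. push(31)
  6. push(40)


push(3) -> [3]
push(38) -> [3, 38]
push(25) -> [3, 38, 25]
pop()->25, [3, 38]
push(31) -> [3, 38, 31]
push(40) -> [3, 38, 31, 40]

Final stack: [3, 38, 31, 40]


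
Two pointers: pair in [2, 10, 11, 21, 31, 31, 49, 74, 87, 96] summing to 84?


lo=0(2)+hi=9(96)=98
lo=0(2)+hi=8(87)=89
lo=0(2)+hi=7(74)=76
lo=1(10)+hi=7(74)=84

Yes: 10+74=84


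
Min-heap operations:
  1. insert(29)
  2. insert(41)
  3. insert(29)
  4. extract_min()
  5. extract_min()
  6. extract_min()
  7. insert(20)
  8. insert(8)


insert(29) -> [29]
insert(41) -> [29, 41]
insert(29) -> [29, 41, 29]
extract_min()->29, [29, 41]
extract_min()->29, [41]
extract_min()->41, []
insert(20) -> [20]
insert(8) -> [8, 20]

Final heap: [8, 20]


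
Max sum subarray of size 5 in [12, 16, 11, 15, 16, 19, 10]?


[0:5]: 70
[1:6]: 77
[2:7]: 71

Max: 77 at [1:6]


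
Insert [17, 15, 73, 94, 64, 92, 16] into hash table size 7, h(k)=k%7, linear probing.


Insert 17: h=3 -> slot 3
Insert 15: h=1 -> slot 1
Insert 73: h=3, 1 probes -> slot 4
Insert 94: h=3, 2 probes -> slot 5
Insert 64: h=1, 1 probes -> slot 2
Insert 92: h=1, 5 probes -> slot 6
Insert 16: h=2, 5 probes -> slot 0

Table: [16, 15, 64, 17, 73, 94, 92]


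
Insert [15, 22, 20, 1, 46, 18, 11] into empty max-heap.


Insert 15: [15]
Insert 22: [22, 15]
Insert 20: [22, 15, 20]
Insert 1: [22, 15, 20, 1]
Insert 46: [46, 22, 20, 1, 15]
Insert 18: [46, 22, 20, 1, 15, 18]
Insert 11: [46, 22, 20, 1, 15, 18, 11]

Final heap: [46, 22, 20, 1, 15, 18, 11]


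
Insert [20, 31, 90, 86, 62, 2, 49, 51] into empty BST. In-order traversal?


Insert 20: root
Insert 31: R from 20
Insert 90: R from 20 -> R from 31
Insert 86: R from 20 -> R from 31 -> L from 90
Insert 62: R from 20 -> R from 31 -> L from 90 -> L from 86
Insert 2: L from 20
Insert 49: R from 20 -> R from 31 -> L from 90 -> L from 86 -> L from 62
Insert 51: R from 20 -> R from 31 -> L from 90 -> L from 86 -> L from 62 -> R from 49

In-order: [2, 20, 31, 49, 51, 62, 86, 90]


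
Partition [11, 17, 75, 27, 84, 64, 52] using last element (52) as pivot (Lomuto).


Pivot: 52
  11 <= 52: advance i (no swap)
  17 <= 52: advance i (no swap)
  27 <= 52: swap -> [11, 17, 27, 75, 84, 64, 52]
Place pivot at 3: [11, 17, 27, 52, 84, 64, 75]

Partitioned: [11, 17, 27, 52, 84, 64, 75]


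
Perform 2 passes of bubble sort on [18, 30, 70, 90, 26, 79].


Initial: [18, 30, 70, 90, 26, 79]
Pass 1: [18, 30, 70, 26, 79, 90] (2 swaps)
Pass 2: [18, 30, 26, 70, 79, 90] (1 swaps)

After 2 passes: [18, 30, 26, 70, 79, 90]


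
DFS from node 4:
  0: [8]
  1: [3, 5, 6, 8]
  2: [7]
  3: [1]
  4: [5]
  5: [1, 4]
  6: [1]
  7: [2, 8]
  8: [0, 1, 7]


Visit 4, push [5]
Visit 5, push [1]
Visit 1, push [8, 6, 3]
Visit 3, push []
Visit 6, push []
Visit 8, push [7, 0]
Visit 0, push []
Visit 7, push [2]
Visit 2, push []

DFS order: [4, 5, 1, 3, 6, 8, 0, 7, 2]


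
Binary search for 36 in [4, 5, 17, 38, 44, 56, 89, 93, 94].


Step 1: lo=0, hi=8, mid=4, val=44
Step 2: lo=0, hi=3, mid=1, val=5
Step 3: lo=2, hi=3, mid=2, val=17
Step 4: lo=3, hi=3, mid=3, val=38

Not found


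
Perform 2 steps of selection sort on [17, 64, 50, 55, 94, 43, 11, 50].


Initial: [17, 64, 50, 55, 94, 43, 11, 50]
Step 1: min=11 at 6
  Swap: [11, 64, 50, 55, 94, 43, 17, 50]
Step 2: min=17 at 6
  Swap: [11, 17, 50, 55, 94, 43, 64, 50]

After 2 steps: [11, 17, 50, 55, 94, 43, 64, 50]


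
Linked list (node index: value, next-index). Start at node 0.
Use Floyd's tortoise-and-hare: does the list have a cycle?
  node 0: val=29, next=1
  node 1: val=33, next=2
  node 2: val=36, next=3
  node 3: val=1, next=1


Floyd's tortoise (slow, +1) and hare (fast, +2):
  init: slow=0, fast=0
  step 1: slow=1, fast=2
  step 2: slow=2, fast=1
  step 3: slow=3, fast=3
  slow == fast at node 3: cycle detected

Cycle: yes


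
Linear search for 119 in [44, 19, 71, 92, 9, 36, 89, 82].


i=0: 44!=119
i=1: 19!=119
i=2: 71!=119
i=3: 92!=119
i=4: 9!=119
i=5: 36!=119
i=6: 89!=119
i=7: 82!=119

Not found, 8 comps


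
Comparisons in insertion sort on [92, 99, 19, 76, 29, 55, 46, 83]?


Algorithm: insertion sort
Input: [92, 99, 19, 76, 29, 55, 46, 83]
Sorted: [19, 29, 46, 55, 76, 83, 92, 99]

22


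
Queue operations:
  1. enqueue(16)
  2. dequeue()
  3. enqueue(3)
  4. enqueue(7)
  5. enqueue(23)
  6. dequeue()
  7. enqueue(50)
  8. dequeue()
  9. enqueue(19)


enqueue(16) -> [16]
dequeue()->16, []
enqueue(3) -> [3]
enqueue(7) -> [3, 7]
enqueue(23) -> [3, 7, 23]
dequeue()->3, [7, 23]
enqueue(50) -> [7, 23, 50]
dequeue()->7, [23, 50]
enqueue(19) -> [23, 50, 19]

Final queue: [23, 50, 19]


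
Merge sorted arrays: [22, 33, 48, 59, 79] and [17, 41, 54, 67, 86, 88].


Take 17 from B
Take 22 from A
Take 33 from A
Take 41 from B
Take 48 from A
Take 54 from B
Take 59 from A
Take 67 from B
Take 79 from A

Merged: [17, 22, 33, 41, 48, 54, 59, 67, 79, 86, 88]


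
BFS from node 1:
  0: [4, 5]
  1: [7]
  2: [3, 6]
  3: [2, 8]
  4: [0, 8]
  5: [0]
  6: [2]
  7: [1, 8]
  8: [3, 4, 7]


Visit 1, enqueue [7]
Visit 7, enqueue [8]
Visit 8, enqueue [3, 4]
Visit 3, enqueue [2]
Visit 4, enqueue [0]
Visit 2, enqueue [6]
Visit 0, enqueue [5]
Visit 6, enqueue []
Visit 5, enqueue []

BFS order: [1, 7, 8, 3, 4, 2, 0, 6, 5]


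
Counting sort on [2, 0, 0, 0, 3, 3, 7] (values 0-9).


Input: [2, 0, 0, 0, 3, 3, 7]
Counts: [3, 0, 1, 2, 0, 0, 0, 1, 0, 0]

Sorted: [0, 0, 0, 2, 3, 3, 7]


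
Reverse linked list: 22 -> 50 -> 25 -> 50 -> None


Step 1: curr=22, set curr.next=prev(None) | reversed so far: 22
Step 2: curr=50, set curr.next=prev(22) | reversed so far: 50 -> 22
Step 3: curr=25, set curr.next=prev(50) | reversed so far: 25 -> 50 -> 22
Step 4: curr=50, set curr.next=prev(25) | reversed so far: 50 -> 25 -> 50 -> 22

50 -> 25 -> 50 -> 22 -> None


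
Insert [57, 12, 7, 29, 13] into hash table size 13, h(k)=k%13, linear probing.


Insert 57: h=5 -> slot 5
Insert 12: h=12 -> slot 12
Insert 7: h=7 -> slot 7
Insert 29: h=3 -> slot 3
Insert 13: h=0 -> slot 0

Table: [13, None, None, 29, None, 57, None, 7, None, None, None, None, 12]


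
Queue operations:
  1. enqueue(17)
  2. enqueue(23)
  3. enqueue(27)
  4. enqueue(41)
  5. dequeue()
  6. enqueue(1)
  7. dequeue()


enqueue(17) -> [17]
enqueue(23) -> [17, 23]
enqueue(27) -> [17, 23, 27]
enqueue(41) -> [17, 23, 27, 41]
dequeue()->17, [23, 27, 41]
enqueue(1) -> [23, 27, 41, 1]
dequeue()->23, [27, 41, 1]

Final queue: [27, 41, 1]


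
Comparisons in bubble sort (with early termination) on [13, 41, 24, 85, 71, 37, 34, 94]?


Algorithm: bubble sort (with early termination)
Input: [13, 41, 24, 85, 71, 37, 34, 94]
Sorted: [13, 24, 34, 37, 41, 71, 85, 94]

25


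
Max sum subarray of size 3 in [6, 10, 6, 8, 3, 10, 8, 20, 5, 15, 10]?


[0:3]: 22
[1:4]: 24
[2:5]: 17
[3:6]: 21
[4:7]: 21
[5:8]: 38
[6:9]: 33
[7:10]: 40
[8:11]: 30

Max: 40 at [7:10]


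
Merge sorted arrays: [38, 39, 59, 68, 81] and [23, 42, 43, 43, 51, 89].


Take 23 from B
Take 38 from A
Take 39 from A
Take 42 from B
Take 43 from B
Take 43 from B
Take 51 from B
Take 59 from A
Take 68 from A
Take 81 from A

Merged: [23, 38, 39, 42, 43, 43, 51, 59, 68, 81, 89]


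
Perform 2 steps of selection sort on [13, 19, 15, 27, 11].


Initial: [13, 19, 15, 27, 11]
Step 1: min=11 at 4
  Swap: [11, 19, 15, 27, 13]
Step 2: min=13 at 4
  Swap: [11, 13, 15, 27, 19]

After 2 steps: [11, 13, 15, 27, 19]


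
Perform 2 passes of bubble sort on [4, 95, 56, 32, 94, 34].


Initial: [4, 95, 56, 32, 94, 34]
Pass 1: [4, 56, 32, 94, 34, 95] (4 swaps)
Pass 2: [4, 32, 56, 34, 94, 95] (2 swaps)

After 2 passes: [4, 32, 56, 34, 94, 95]


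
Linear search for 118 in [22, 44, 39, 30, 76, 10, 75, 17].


i=0: 22!=118
i=1: 44!=118
i=2: 39!=118
i=3: 30!=118
i=4: 76!=118
i=5: 10!=118
i=6: 75!=118
i=7: 17!=118

Not found, 8 comps


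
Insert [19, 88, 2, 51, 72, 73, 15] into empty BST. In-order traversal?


Insert 19: root
Insert 88: R from 19
Insert 2: L from 19
Insert 51: R from 19 -> L from 88
Insert 72: R from 19 -> L from 88 -> R from 51
Insert 73: R from 19 -> L from 88 -> R from 51 -> R from 72
Insert 15: L from 19 -> R from 2

In-order: [2, 15, 19, 51, 72, 73, 88]


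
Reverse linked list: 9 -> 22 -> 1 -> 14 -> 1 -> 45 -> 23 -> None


Step 1: curr=9, set curr.next=prev(None) | reversed so far: 9
Step 2: curr=22, set curr.next=prev(9) | reversed so far: 22 -> 9
Step 3: curr=1, set curr.next=prev(22) | reversed so far: 1 -> 22 -> 9
Step 4: curr=14, set curr.next=prev(1) | reversed so far: 14 -> 1 -> 22 -> 9
Step 5: curr=1, set curr.next=prev(14) | reversed so far: 1 -> 14 -> 1 -> 22 -> 9
Step 6: curr=45, set curr.next=prev(1) | reversed so far: 45 -> 1 -> 14 -> 1 -> 22 -> 9
Step 7: curr=23, set curr.next=prev(45) | reversed so far: 23 -> 45 -> 1 -> 14 -> 1 -> 22 -> 9

23 -> 45 -> 1 -> 14 -> 1 -> 22 -> 9 -> None


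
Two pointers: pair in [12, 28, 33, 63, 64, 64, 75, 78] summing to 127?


lo=0(12)+hi=7(78)=90
lo=1(28)+hi=7(78)=106
lo=2(33)+hi=7(78)=111
lo=3(63)+hi=7(78)=141
lo=3(63)+hi=6(75)=138
lo=3(63)+hi=5(64)=127

Yes: 63+64=127


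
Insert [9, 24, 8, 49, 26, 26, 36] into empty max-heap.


Insert 9: [9]
Insert 24: [24, 9]
Insert 8: [24, 9, 8]
Insert 49: [49, 24, 8, 9]
Insert 26: [49, 26, 8, 9, 24]
Insert 26: [49, 26, 26, 9, 24, 8]
Insert 36: [49, 26, 36, 9, 24, 8, 26]

Final heap: [49, 26, 36, 9, 24, 8, 26]


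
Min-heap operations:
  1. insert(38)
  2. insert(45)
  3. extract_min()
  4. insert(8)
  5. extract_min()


insert(38) -> [38]
insert(45) -> [38, 45]
extract_min()->38, [45]
insert(8) -> [8, 45]
extract_min()->8, [45]

Final heap: [45]


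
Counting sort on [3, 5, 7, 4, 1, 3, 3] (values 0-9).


Input: [3, 5, 7, 4, 1, 3, 3]
Counts: [0, 1, 0, 3, 1, 1, 0, 1, 0, 0]

Sorted: [1, 3, 3, 3, 4, 5, 7]


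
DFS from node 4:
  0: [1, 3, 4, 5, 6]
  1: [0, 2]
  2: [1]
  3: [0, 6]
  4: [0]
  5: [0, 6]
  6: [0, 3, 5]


Visit 4, push [0]
Visit 0, push [6, 5, 3, 1]
Visit 1, push [2]
Visit 2, push []
Visit 3, push [6]
Visit 6, push [5]
Visit 5, push []

DFS order: [4, 0, 1, 2, 3, 6, 5]


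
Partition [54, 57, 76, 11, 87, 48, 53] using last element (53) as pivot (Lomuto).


Pivot: 53
  11 <= 53: swap -> [11, 57, 76, 54, 87, 48, 53]
  48 <= 53: swap -> [11, 48, 76, 54, 87, 57, 53]
Place pivot at 2: [11, 48, 53, 54, 87, 57, 76]

Partitioned: [11, 48, 53, 54, 87, 57, 76]


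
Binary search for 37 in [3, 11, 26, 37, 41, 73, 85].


Step 1: lo=0, hi=6, mid=3, val=37

Found at index 3


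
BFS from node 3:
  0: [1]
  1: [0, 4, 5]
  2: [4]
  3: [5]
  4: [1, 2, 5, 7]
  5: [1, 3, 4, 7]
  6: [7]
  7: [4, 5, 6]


Visit 3, enqueue [5]
Visit 5, enqueue [1, 4, 7]
Visit 1, enqueue [0]
Visit 4, enqueue [2]
Visit 7, enqueue [6]
Visit 0, enqueue []
Visit 2, enqueue []
Visit 6, enqueue []

BFS order: [3, 5, 1, 4, 7, 0, 2, 6]


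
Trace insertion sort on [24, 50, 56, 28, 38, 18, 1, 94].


Initial: [24, 50, 56, 28, 38, 18, 1, 94]
Insert 50: [24, 50, 56, 28, 38, 18, 1, 94]
Insert 56: [24, 50, 56, 28, 38, 18, 1, 94]
Insert 28: [24, 28, 50, 56, 38, 18, 1, 94]
Insert 38: [24, 28, 38, 50, 56, 18, 1, 94]
Insert 18: [18, 24, 28, 38, 50, 56, 1, 94]
Insert 1: [1, 18, 24, 28, 38, 50, 56, 94]
Insert 94: [1, 18, 24, 28, 38, 50, 56, 94]

Sorted: [1, 18, 24, 28, 38, 50, 56, 94]


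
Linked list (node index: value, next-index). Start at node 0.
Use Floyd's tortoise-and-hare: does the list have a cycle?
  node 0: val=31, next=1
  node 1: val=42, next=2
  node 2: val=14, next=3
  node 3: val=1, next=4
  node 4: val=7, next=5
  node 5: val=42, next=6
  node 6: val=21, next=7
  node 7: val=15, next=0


Floyd's tortoise (slow, +1) and hare (fast, +2):
  init: slow=0, fast=0
  step 1: slow=1, fast=2
  step 2: slow=2, fast=4
  step 3: slow=3, fast=6
  step 4: slow=4, fast=0
  step 5: slow=5, fast=2
  step 6: slow=6, fast=4
  step 7: slow=7, fast=6
  step 8: slow=0, fast=0
  slow == fast at node 0: cycle detected

Cycle: yes


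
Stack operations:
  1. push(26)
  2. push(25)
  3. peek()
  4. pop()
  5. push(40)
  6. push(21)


push(26) -> [26]
push(25) -> [26, 25]
peek()->25
pop()->25, [26]
push(40) -> [26, 40]
push(21) -> [26, 40, 21]

Final stack: [26, 40, 21]


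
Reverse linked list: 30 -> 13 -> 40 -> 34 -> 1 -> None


Step 1: curr=30, set curr.next=prev(None) | reversed so far: 30
Step 2: curr=13, set curr.next=prev(30) | reversed so far: 13 -> 30
Step 3: curr=40, set curr.next=prev(13) | reversed so far: 40 -> 13 -> 30
Step 4: curr=34, set curr.next=prev(40) | reversed so far: 34 -> 40 -> 13 -> 30
Step 5: curr=1, set curr.next=prev(34) | reversed so far: 1 -> 34 -> 40 -> 13 -> 30

1 -> 34 -> 40 -> 13 -> 30 -> None


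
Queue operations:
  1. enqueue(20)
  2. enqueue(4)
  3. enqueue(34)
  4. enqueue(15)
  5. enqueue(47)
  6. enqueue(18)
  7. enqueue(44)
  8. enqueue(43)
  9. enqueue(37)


enqueue(20) -> [20]
enqueue(4) -> [20, 4]
enqueue(34) -> [20, 4, 34]
enqueue(15) -> [20, 4, 34, 15]
enqueue(47) -> [20, 4, 34, 15, 47]
enqueue(18) -> [20, 4, 34, 15, 47, 18]
enqueue(44) -> [20, 4, 34, 15, 47, 18, 44]
enqueue(43) -> [20, 4, 34, 15, 47, 18, 44, 43]
enqueue(37) -> [20, 4, 34, 15, 47, 18, 44, 43, 37]

Final queue: [20, 4, 34, 15, 47, 18, 44, 43, 37]


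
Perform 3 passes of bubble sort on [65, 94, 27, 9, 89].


Initial: [65, 94, 27, 9, 89]
Pass 1: [65, 27, 9, 89, 94] (3 swaps)
Pass 2: [27, 9, 65, 89, 94] (2 swaps)
Pass 3: [9, 27, 65, 89, 94] (1 swaps)

After 3 passes: [9, 27, 65, 89, 94]


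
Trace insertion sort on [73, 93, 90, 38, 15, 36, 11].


Initial: [73, 93, 90, 38, 15, 36, 11]
Insert 93: [73, 93, 90, 38, 15, 36, 11]
Insert 90: [73, 90, 93, 38, 15, 36, 11]
Insert 38: [38, 73, 90, 93, 15, 36, 11]
Insert 15: [15, 38, 73, 90, 93, 36, 11]
Insert 36: [15, 36, 38, 73, 90, 93, 11]
Insert 11: [11, 15, 36, 38, 73, 90, 93]

Sorted: [11, 15, 36, 38, 73, 90, 93]


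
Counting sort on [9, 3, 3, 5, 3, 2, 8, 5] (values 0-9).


Input: [9, 3, 3, 5, 3, 2, 8, 5]
Counts: [0, 0, 1, 3, 0, 2, 0, 0, 1, 1]

Sorted: [2, 3, 3, 3, 5, 5, 8, 9]


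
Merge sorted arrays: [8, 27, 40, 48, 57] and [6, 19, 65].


Take 6 from B
Take 8 from A
Take 19 from B
Take 27 from A
Take 40 from A
Take 48 from A
Take 57 from A

Merged: [6, 8, 19, 27, 40, 48, 57, 65]


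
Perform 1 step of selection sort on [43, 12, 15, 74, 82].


Initial: [43, 12, 15, 74, 82]
Step 1: min=12 at 1
  Swap: [12, 43, 15, 74, 82]

After 1 step: [12, 43, 15, 74, 82]


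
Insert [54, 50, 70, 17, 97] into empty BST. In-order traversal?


Insert 54: root
Insert 50: L from 54
Insert 70: R from 54
Insert 17: L from 54 -> L from 50
Insert 97: R from 54 -> R from 70

In-order: [17, 50, 54, 70, 97]


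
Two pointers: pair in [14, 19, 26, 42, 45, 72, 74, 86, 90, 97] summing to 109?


lo=0(14)+hi=9(97)=111
lo=0(14)+hi=8(90)=104
lo=1(19)+hi=8(90)=109

Yes: 19+90=109


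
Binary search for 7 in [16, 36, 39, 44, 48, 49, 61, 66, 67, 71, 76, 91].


Step 1: lo=0, hi=11, mid=5, val=49
Step 2: lo=0, hi=4, mid=2, val=39
Step 3: lo=0, hi=1, mid=0, val=16

Not found


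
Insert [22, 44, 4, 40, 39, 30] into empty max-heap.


Insert 22: [22]
Insert 44: [44, 22]
Insert 4: [44, 22, 4]
Insert 40: [44, 40, 4, 22]
Insert 39: [44, 40, 4, 22, 39]
Insert 30: [44, 40, 30, 22, 39, 4]

Final heap: [44, 40, 30, 22, 39, 4]


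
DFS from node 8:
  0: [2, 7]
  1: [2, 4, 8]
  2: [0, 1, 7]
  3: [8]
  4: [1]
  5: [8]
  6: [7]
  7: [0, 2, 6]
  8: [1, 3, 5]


Visit 8, push [5, 3, 1]
Visit 1, push [4, 2]
Visit 2, push [7, 0]
Visit 0, push [7]
Visit 7, push [6]
Visit 6, push []
Visit 4, push []
Visit 3, push []
Visit 5, push []

DFS order: [8, 1, 2, 0, 7, 6, 4, 3, 5]


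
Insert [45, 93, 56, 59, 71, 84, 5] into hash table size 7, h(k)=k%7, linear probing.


Insert 45: h=3 -> slot 3
Insert 93: h=2 -> slot 2
Insert 56: h=0 -> slot 0
Insert 59: h=3, 1 probes -> slot 4
Insert 71: h=1 -> slot 1
Insert 84: h=0, 5 probes -> slot 5
Insert 5: h=5, 1 probes -> slot 6

Table: [56, 71, 93, 45, 59, 84, 5]


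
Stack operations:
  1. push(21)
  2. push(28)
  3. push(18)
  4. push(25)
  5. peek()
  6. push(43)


push(21) -> [21]
push(28) -> [21, 28]
push(18) -> [21, 28, 18]
push(25) -> [21, 28, 18, 25]
peek()->25
push(43) -> [21, 28, 18, 25, 43]

Final stack: [21, 28, 18, 25, 43]


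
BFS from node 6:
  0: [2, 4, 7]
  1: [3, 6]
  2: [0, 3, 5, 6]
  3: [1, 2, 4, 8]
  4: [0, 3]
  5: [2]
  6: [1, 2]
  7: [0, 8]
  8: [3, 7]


Visit 6, enqueue [1, 2]
Visit 1, enqueue [3]
Visit 2, enqueue [0, 5]
Visit 3, enqueue [4, 8]
Visit 0, enqueue [7]
Visit 5, enqueue []
Visit 4, enqueue []
Visit 8, enqueue []
Visit 7, enqueue []

BFS order: [6, 1, 2, 3, 0, 5, 4, 8, 7]


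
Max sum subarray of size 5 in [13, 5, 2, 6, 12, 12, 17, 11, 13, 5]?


[0:5]: 38
[1:6]: 37
[2:7]: 49
[3:8]: 58
[4:9]: 65
[5:10]: 58

Max: 65 at [4:9]


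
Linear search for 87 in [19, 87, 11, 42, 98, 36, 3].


i=0: 19!=87
i=1: 87==87 found!

Found at 1, 2 comps


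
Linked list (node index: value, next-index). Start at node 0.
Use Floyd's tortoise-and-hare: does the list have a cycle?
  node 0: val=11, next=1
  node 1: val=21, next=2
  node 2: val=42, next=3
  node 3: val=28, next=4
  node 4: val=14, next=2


Floyd's tortoise (slow, +1) and hare (fast, +2):
  init: slow=0, fast=0
  step 1: slow=1, fast=2
  step 2: slow=2, fast=4
  step 3: slow=3, fast=3
  slow == fast at node 3: cycle detected

Cycle: yes


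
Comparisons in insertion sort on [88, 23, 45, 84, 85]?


Algorithm: insertion sort
Input: [88, 23, 45, 84, 85]
Sorted: [23, 45, 84, 85, 88]

7


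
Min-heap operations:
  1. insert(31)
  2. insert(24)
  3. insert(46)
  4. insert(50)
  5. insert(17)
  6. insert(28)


insert(31) -> [31]
insert(24) -> [24, 31]
insert(46) -> [24, 31, 46]
insert(50) -> [24, 31, 46, 50]
insert(17) -> [17, 24, 46, 50, 31]
insert(28) -> [17, 24, 28, 50, 31, 46]

Final heap: [17, 24, 28, 50, 31, 46]


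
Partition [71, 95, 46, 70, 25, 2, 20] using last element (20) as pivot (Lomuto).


Pivot: 20
  2 <= 20: swap -> [2, 95, 46, 70, 25, 71, 20]
Place pivot at 1: [2, 20, 46, 70, 25, 71, 95]

Partitioned: [2, 20, 46, 70, 25, 71, 95]


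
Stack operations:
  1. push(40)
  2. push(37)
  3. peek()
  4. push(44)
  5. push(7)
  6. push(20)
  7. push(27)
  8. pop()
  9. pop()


push(40) -> [40]
push(37) -> [40, 37]
peek()->37
push(44) -> [40, 37, 44]
push(7) -> [40, 37, 44, 7]
push(20) -> [40, 37, 44, 7, 20]
push(27) -> [40, 37, 44, 7, 20, 27]
pop()->27, [40, 37, 44, 7, 20]
pop()->20, [40, 37, 44, 7]

Final stack: [40, 37, 44, 7]


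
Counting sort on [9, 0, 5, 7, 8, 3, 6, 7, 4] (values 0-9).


Input: [9, 0, 5, 7, 8, 3, 6, 7, 4]
Counts: [1, 0, 0, 1, 1, 1, 1, 2, 1, 1]

Sorted: [0, 3, 4, 5, 6, 7, 7, 8, 9]


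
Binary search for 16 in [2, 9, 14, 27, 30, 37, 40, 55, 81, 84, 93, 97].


Step 1: lo=0, hi=11, mid=5, val=37
Step 2: lo=0, hi=4, mid=2, val=14
Step 3: lo=3, hi=4, mid=3, val=27

Not found


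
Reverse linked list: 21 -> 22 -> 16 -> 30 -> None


Step 1: curr=21, set curr.next=prev(None) | reversed so far: 21
Step 2: curr=22, set curr.next=prev(21) | reversed so far: 22 -> 21
Step 3: curr=16, set curr.next=prev(22) | reversed so far: 16 -> 22 -> 21
Step 4: curr=30, set curr.next=prev(16) | reversed so far: 30 -> 16 -> 22 -> 21

30 -> 16 -> 22 -> 21 -> None


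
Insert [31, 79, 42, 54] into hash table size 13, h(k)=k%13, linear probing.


Insert 31: h=5 -> slot 5
Insert 79: h=1 -> slot 1
Insert 42: h=3 -> slot 3
Insert 54: h=2 -> slot 2

Table: [None, 79, 54, 42, None, 31, None, None, None, None, None, None, None]


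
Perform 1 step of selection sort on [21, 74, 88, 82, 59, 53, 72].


Initial: [21, 74, 88, 82, 59, 53, 72]
Step 1: min=21 at 0
  Swap: [21, 74, 88, 82, 59, 53, 72]

After 1 step: [21, 74, 88, 82, 59, 53, 72]


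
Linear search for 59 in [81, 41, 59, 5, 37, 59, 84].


i=0: 81!=59
i=1: 41!=59
i=2: 59==59 found!

Found at 2, 3 comps


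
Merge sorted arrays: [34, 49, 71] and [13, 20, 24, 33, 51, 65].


Take 13 from B
Take 20 from B
Take 24 from B
Take 33 from B
Take 34 from A
Take 49 from A
Take 51 from B
Take 65 from B

Merged: [13, 20, 24, 33, 34, 49, 51, 65, 71]


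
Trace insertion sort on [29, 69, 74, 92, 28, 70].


Initial: [29, 69, 74, 92, 28, 70]
Insert 69: [29, 69, 74, 92, 28, 70]
Insert 74: [29, 69, 74, 92, 28, 70]
Insert 92: [29, 69, 74, 92, 28, 70]
Insert 28: [28, 29, 69, 74, 92, 70]
Insert 70: [28, 29, 69, 70, 74, 92]

Sorted: [28, 29, 69, 70, 74, 92]


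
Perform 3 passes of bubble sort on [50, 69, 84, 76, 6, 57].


Initial: [50, 69, 84, 76, 6, 57]
Pass 1: [50, 69, 76, 6, 57, 84] (3 swaps)
Pass 2: [50, 69, 6, 57, 76, 84] (2 swaps)
Pass 3: [50, 6, 57, 69, 76, 84] (2 swaps)

After 3 passes: [50, 6, 57, 69, 76, 84]


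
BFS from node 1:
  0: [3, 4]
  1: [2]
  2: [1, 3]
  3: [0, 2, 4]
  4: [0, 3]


Visit 1, enqueue [2]
Visit 2, enqueue [3]
Visit 3, enqueue [0, 4]
Visit 0, enqueue []
Visit 4, enqueue []

BFS order: [1, 2, 3, 0, 4]


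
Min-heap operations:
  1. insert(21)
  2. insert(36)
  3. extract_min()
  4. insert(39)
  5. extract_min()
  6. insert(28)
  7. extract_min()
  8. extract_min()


insert(21) -> [21]
insert(36) -> [21, 36]
extract_min()->21, [36]
insert(39) -> [36, 39]
extract_min()->36, [39]
insert(28) -> [28, 39]
extract_min()->28, [39]
extract_min()->39, []

Final heap: []


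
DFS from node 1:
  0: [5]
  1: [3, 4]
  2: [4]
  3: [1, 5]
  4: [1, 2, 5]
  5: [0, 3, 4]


Visit 1, push [4, 3]
Visit 3, push [5]
Visit 5, push [4, 0]
Visit 0, push []
Visit 4, push [2]
Visit 2, push []

DFS order: [1, 3, 5, 0, 4, 2]


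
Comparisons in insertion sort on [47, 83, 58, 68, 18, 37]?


Algorithm: insertion sort
Input: [47, 83, 58, 68, 18, 37]
Sorted: [18, 37, 47, 58, 68, 83]

14


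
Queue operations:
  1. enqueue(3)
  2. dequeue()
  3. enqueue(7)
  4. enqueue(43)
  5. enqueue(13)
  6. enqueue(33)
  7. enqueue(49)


enqueue(3) -> [3]
dequeue()->3, []
enqueue(7) -> [7]
enqueue(43) -> [7, 43]
enqueue(13) -> [7, 43, 13]
enqueue(33) -> [7, 43, 13, 33]
enqueue(49) -> [7, 43, 13, 33, 49]

Final queue: [7, 43, 13, 33, 49]


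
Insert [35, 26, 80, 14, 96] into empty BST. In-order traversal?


Insert 35: root
Insert 26: L from 35
Insert 80: R from 35
Insert 14: L from 35 -> L from 26
Insert 96: R from 35 -> R from 80

In-order: [14, 26, 35, 80, 96]


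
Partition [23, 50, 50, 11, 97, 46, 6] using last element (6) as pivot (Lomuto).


Pivot: 6
Place pivot at 0: [6, 50, 50, 11, 97, 46, 23]

Partitioned: [6, 50, 50, 11, 97, 46, 23]


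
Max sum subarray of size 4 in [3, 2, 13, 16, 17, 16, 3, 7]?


[0:4]: 34
[1:5]: 48
[2:6]: 62
[3:7]: 52
[4:8]: 43

Max: 62 at [2:6]


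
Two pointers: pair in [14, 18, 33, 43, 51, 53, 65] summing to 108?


lo=0(14)+hi=6(65)=79
lo=1(18)+hi=6(65)=83
lo=2(33)+hi=6(65)=98
lo=3(43)+hi=6(65)=108

Yes: 43+65=108


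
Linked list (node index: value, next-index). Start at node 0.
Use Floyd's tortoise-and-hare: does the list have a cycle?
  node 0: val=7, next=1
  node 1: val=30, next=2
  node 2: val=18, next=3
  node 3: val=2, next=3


Floyd's tortoise (slow, +1) and hare (fast, +2):
  init: slow=0, fast=0
  step 1: slow=1, fast=2
  step 2: slow=2, fast=3
  step 3: slow=3, fast=3
  slow == fast at node 3: cycle detected

Cycle: yes


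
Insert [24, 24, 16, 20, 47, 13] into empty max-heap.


Insert 24: [24]
Insert 24: [24, 24]
Insert 16: [24, 24, 16]
Insert 20: [24, 24, 16, 20]
Insert 47: [47, 24, 16, 20, 24]
Insert 13: [47, 24, 16, 20, 24, 13]

Final heap: [47, 24, 16, 20, 24, 13]


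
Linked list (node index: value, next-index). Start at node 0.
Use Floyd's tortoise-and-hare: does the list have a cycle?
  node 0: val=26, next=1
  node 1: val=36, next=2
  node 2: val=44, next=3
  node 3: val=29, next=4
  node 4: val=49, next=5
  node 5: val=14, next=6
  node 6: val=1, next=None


Floyd's tortoise (slow, +1) and hare (fast, +2):
  init: slow=0, fast=0
  step 1: slow=1, fast=2
  step 2: slow=2, fast=4
  step 3: slow=3, fast=6
  step 4: fast -> None, no cycle

Cycle: no


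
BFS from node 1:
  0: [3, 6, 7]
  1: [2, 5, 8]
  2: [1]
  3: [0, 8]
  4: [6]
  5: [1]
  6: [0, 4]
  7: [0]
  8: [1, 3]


Visit 1, enqueue [2, 5, 8]
Visit 2, enqueue []
Visit 5, enqueue []
Visit 8, enqueue [3]
Visit 3, enqueue [0]
Visit 0, enqueue [6, 7]
Visit 6, enqueue [4]
Visit 7, enqueue []
Visit 4, enqueue []

BFS order: [1, 2, 5, 8, 3, 0, 6, 7, 4]


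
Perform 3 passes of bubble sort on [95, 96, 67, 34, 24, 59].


Initial: [95, 96, 67, 34, 24, 59]
Pass 1: [95, 67, 34, 24, 59, 96] (4 swaps)
Pass 2: [67, 34, 24, 59, 95, 96] (4 swaps)
Pass 3: [34, 24, 59, 67, 95, 96] (3 swaps)

After 3 passes: [34, 24, 59, 67, 95, 96]


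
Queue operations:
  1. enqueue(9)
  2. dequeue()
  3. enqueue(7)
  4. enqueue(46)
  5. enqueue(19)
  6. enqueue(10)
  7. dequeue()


enqueue(9) -> [9]
dequeue()->9, []
enqueue(7) -> [7]
enqueue(46) -> [7, 46]
enqueue(19) -> [7, 46, 19]
enqueue(10) -> [7, 46, 19, 10]
dequeue()->7, [46, 19, 10]

Final queue: [46, 19, 10]


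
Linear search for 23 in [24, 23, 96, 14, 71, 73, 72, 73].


i=0: 24!=23
i=1: 23==23 found!

Found at 1, 2 comps


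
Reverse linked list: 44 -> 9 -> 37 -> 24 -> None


Step 1: curr=44, set curr.next=prev(None) | reversed so far: 44
Step 2: curr=9, set curr.next=prev(44) | reversed so far: 9 -> 44
Step 3: curr=37, set curr.next=prev(9) | reversed so far: 37 -> 9 -> 44
Step 4: curr=24, set curr.next=prev(37) | reversed so far: 24 -> 37 -> 9 -> 44

24 -> 37 -> 9 -> 44 -> None


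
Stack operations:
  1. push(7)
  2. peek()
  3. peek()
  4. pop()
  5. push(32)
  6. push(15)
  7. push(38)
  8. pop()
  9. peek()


push(7) -> [7]
peek()->7
peek()->7
pop()->7, []
push(32) -> [32]
push(15) -> [32, 15]
push(38) -> [32, 15, 38]
pop()->38, [32, 15]
peek()->15

Final stack: [32, 15]


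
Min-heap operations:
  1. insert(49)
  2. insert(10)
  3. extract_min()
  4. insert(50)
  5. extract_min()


insert(49) -> [49]
insert(10) -> [10, 49]
extract_min()->10, [49]
insert(50) -> [49, 50]
extract_min()->49, [50]

Final heap: [50]


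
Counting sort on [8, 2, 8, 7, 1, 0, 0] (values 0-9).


Input: [8, 2, 8, 7, 1, 0, 0]
Counts: [2, 1, 1, 0, 0, 0, 0, 1, 2, 0]

Sorted: [0, 0, 1, 2, 7, 8, 8]


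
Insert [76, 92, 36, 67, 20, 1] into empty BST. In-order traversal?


Insert 76: root
Insert 92: R from 76
Insert 36: L from 76
Insert 67: L from 76 -> R from 36
Insert 20: L from 76 -> L from 36
Insert 1: L from 76 -> L from 36 -> L from 20

In-order: [1, 20, 36, 67, 76, 92]


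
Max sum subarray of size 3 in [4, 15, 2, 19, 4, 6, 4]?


[0:3]: 21
[1:4]: 36
[2:5]: 25
[3:6]: 29
[4:7]: 14

Max: 36 at [1:4]


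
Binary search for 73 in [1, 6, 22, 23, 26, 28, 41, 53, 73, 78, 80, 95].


Step 1: lo=0, hi=11, mid=5, val=28
Step 2: lo=6, hi=11, mid=8, val=73

Found at index 8


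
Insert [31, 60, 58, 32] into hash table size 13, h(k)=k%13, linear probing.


Insert 31: h=5 -> slot 5
Insert 60: h=8 -> slot 8
Insert 58: h=6 -> slot 6
Insert 32: h=6, 1 probes -> slot 7

Table: [None, None, None, None, None, 31, 58, 32, 60, None, None, None, None]


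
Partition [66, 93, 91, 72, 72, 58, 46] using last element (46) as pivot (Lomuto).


Pivot: 46
Place pivot at 0: [46, 93, 91, 72, 72, 58, 66]

Partitioned: [46, 93, 91, 72, 72, 58, 66]


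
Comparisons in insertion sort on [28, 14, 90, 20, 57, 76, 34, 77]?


Algorithm: insertion sort
Input: [28, 14, 90, 20, 57, 76, 34, 77]
Sorted: [14, 20, 28, 34, 57, 76, 77, 90]

15


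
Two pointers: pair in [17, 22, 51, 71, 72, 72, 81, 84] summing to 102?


lo=0(17)+hi=7(84)=101
lo=1(22)+hi=7(84)=106
lo=1(22)+hi=6(81)=103
lo=1(22)+hi=5(72)=94
lo=2(51)+hi=5(72)=123
lo=2(51)+hi=4(72)=123
lo=2(51)+hi=3(71)=122

No pair found
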